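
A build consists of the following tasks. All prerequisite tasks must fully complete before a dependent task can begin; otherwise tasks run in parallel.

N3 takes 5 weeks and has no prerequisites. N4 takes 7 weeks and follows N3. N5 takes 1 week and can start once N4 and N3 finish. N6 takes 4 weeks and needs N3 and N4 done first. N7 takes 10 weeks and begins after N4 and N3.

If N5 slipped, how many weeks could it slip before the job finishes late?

Critical path: N3→N4→N7 = 5+7+10 = 22, so the finish is 22 weeks.
The longest chain containing N5 totals 13 weeks.
Float = 22 − 13 = 9.

9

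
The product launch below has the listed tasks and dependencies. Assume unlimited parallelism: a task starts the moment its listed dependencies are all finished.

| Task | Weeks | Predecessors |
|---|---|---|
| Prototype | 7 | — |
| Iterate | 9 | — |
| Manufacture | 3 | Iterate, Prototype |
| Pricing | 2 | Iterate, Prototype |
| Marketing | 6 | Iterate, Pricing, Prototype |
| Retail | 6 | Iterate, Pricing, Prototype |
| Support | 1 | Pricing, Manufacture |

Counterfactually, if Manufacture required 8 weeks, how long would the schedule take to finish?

Critical path before the change: Iterate→Pricing→Marketing = 9+2+6 = 17 giving 17 weeks.
Manufacture has 4 weeks of float (longest path through it is 13).
The binding chain switches to Iterate→Manufacture→Support = 9+8+1 = 18; finish 18 weeks.

18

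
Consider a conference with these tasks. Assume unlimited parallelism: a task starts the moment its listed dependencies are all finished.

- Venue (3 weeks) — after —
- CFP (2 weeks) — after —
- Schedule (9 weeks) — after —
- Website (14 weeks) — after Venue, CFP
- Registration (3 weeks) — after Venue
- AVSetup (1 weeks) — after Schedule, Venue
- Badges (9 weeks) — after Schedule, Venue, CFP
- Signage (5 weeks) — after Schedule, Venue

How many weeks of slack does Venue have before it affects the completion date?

1

Schedule→Badges = 9+9 = 18 sets the makespan at 18 weeks.
Longest path through Venue: 17 weeks (earliest finish 3, latest finish 4).
So Venue can slip 4 − 3 = 1 week.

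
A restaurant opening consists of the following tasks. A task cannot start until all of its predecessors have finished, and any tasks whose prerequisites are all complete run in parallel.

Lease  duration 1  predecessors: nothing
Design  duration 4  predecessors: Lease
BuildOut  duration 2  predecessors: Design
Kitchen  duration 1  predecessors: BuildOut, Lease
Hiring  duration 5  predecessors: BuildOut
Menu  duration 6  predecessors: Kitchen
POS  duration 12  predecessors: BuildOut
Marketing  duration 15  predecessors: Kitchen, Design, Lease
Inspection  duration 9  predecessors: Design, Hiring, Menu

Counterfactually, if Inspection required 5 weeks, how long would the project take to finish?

23

As given, the longest chain is Lease→Design→BuildOut→Kitchen→Menu→Inspection = 1+4+2+1+6+9 = 23, so the finish is 23 weeks.
Inspection lies on that path, so at 5 weeks the path becomes 19 weeks.
New critical path: Lease→Design→BuildOut→Kitchen→Marketing = 1+4+2+1+15 = 23 ⇒ 23 weeks.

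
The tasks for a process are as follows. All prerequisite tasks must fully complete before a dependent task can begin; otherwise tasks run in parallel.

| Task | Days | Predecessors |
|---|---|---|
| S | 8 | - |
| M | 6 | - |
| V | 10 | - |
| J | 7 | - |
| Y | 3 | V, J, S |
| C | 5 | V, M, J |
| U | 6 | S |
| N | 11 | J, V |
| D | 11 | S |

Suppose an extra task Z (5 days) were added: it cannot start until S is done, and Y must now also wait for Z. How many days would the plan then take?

Originally the plan takes 21 days.
With Z inserted, Y now waits for max(V, J, S, Z).
New critical path: V→N = 10+11 = 21 ⇒ 21 days.

21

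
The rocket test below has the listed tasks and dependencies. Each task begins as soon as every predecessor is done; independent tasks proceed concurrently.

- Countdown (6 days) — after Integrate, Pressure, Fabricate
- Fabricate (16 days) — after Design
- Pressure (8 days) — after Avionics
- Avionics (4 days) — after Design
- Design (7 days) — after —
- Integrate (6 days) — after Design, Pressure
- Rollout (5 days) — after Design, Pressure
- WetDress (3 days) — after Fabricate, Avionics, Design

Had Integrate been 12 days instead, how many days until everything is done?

37

Baseline: Design→Avionics→Pressure→Integrate→Countdown = 7+4+8+6+6 = 31 → 31 days.
Integrate lies on that path, so at 12 days the path becomes 37 days.
That remains the longest chain; total 37 days.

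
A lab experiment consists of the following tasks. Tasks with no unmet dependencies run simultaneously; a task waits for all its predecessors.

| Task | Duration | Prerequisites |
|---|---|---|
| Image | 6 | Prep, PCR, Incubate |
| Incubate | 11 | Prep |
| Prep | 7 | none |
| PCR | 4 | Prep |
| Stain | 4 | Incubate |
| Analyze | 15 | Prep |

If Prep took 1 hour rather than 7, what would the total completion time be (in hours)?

The binding path is Prep→Incubate→Image = 7+11+6 = 24; finish at 24 hours.
Prep lies on that path, so at 1 hour the path becomes 18 hours.
That remains the longest chain; total 18 hours.

18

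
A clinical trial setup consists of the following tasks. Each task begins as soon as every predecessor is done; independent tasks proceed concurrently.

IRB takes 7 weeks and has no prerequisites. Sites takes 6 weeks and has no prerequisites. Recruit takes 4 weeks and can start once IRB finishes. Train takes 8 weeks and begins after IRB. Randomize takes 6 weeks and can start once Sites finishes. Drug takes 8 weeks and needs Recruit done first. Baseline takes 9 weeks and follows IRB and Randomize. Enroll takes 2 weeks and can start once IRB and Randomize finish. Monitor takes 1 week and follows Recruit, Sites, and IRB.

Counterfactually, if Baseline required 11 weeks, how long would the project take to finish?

The binding path is Sites→Randomize→Baseline = 6+6+9 = 21; finish at 21 weeks.
Since Baseline is critical, the +2 change carries straight to that chain (now 23 weeks).
The critical path is still Sites→Randomize→Baseline; finish is now 23 weeks.

23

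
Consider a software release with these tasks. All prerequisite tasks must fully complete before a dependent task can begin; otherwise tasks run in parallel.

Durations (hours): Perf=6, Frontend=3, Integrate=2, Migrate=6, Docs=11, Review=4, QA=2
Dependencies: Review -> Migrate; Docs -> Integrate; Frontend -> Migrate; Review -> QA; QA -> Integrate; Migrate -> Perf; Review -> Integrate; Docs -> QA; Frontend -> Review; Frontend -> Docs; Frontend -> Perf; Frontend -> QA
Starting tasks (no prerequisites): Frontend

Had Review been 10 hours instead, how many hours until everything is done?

25

The binding path is Frontend→Review→Migrate→Perf = 3+4+6+6 = 19; finish at 19 hours.
Review lies on that path, so at 10 hours the path becomes 25 hours.
No other chain overtakes it, so the finish is 25 hours.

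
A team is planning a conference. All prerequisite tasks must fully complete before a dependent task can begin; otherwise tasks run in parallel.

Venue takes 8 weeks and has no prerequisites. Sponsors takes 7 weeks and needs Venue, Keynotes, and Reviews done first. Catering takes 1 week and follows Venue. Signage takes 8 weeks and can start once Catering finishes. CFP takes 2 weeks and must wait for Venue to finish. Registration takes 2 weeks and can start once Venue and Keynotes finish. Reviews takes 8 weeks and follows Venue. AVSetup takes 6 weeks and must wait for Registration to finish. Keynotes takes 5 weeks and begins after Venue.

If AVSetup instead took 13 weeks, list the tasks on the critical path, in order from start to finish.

Actual critical path: Venue→Reviews→Sponsors = 8+8+7 = 23 ⇒ 23 weeks.
AVSetup is off the critical path — its longest chain is 21 weeks, giving 2 of slack.
Now Venue→Keynotes→Registration→AVSetup = 8+5+2+13 = 28 is longest, so the finish becomes 28 weeks.

Venue, Keynotes, Registration, AVSetup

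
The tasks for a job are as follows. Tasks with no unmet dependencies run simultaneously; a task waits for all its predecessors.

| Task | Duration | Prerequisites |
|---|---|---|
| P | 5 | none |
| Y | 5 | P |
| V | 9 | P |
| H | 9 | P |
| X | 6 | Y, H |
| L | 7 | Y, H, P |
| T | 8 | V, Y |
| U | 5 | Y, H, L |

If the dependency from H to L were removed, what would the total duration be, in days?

22

Original critical path: P→H→L→U = 5+9+7+5 = 26 ⇒ 26 days.
Without H→L, L's earliest start moves from 14 to 10.
New critical path: P→Y→L→U = 5+5+7+5 = 22 ⇒ 22 days.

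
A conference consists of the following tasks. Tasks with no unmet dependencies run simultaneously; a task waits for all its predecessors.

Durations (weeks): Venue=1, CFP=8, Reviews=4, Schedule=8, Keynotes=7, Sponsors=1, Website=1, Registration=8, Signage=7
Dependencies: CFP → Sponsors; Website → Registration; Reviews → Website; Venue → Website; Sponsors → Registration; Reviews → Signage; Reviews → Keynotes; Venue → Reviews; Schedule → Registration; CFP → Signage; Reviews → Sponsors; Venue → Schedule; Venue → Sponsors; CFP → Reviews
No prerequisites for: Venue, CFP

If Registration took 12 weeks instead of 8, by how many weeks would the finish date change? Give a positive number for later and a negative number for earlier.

Actual critical path: CFP→Reviews→Sponsors→Registration = 8+4+1+8 = 21 ⇒ 21 weeks.
Registration lies on that path, so at 12 weeks the path becomes 25 weeks.
The critical path is still CFP→Reviews→Sponsors→Registration; finish is now 25 weeks.
Change in finish: 25 − 21 = +4 weeks.

4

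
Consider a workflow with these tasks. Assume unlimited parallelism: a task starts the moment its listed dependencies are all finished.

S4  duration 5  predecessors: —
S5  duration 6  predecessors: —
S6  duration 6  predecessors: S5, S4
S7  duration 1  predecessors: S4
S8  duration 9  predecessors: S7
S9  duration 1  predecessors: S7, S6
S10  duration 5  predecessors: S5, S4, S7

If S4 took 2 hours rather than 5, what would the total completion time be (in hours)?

13

As given, the longest chain is S4→S7→S8 = 5+1+9 = 15, so the finish is 15 hours.
Since S4 is critical, the -3 change carries straight to that chain (now 12 hours).
Now S5→S6→S9 = 6+6+1 = 13 is longest, so the finish becomes 13 hours.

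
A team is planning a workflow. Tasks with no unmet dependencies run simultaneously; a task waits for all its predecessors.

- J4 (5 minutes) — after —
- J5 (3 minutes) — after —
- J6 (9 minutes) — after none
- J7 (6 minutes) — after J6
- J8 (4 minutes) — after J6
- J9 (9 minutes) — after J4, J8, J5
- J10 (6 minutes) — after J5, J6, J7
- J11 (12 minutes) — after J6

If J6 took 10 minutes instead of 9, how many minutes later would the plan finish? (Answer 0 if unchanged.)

The binding path is J6→J8→J9 = 9+4+9 = 22; finish at 22 minutes.
Since J6 is critical, the +1 change carries straight to that chain (now 23 minutes).
The critical path is still J6→J8→J9; finish is now 23 minutes.
Change in finish: 23 − 22 = +1 minutes.

1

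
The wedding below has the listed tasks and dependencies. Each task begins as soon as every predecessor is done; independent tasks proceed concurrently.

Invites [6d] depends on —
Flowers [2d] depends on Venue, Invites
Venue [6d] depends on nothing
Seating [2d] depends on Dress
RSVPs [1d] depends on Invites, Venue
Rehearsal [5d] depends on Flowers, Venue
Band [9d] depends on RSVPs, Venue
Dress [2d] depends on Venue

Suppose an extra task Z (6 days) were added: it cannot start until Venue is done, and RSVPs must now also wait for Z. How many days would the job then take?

Originally the job takes 16 days.
With Z inserted, RSVPs now waits for max(Invites, Venue, Z).
New critical path: Venue→Z→RSVPs→Band = 6+6+1+9 = 22 ⇒ 22 days.

22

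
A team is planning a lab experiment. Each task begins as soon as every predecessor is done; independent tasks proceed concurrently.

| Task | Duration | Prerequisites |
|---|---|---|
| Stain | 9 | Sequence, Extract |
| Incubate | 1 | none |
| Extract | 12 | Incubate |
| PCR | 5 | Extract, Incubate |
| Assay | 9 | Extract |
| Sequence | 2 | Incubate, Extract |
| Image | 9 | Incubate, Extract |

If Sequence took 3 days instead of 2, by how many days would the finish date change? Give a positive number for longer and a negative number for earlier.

1

Critical path before the change: Incubate→Extract→Sequence→Stain = 1+12+2+9 = 24 giving 24 days.
Sequence is on the critical path; changing it to 3 makes that path 25 days.
The critical path is still Incubate→Extract→Sequence→Stain; finish is now 25 days.
Change in finish: 25 − 24 = +1 days.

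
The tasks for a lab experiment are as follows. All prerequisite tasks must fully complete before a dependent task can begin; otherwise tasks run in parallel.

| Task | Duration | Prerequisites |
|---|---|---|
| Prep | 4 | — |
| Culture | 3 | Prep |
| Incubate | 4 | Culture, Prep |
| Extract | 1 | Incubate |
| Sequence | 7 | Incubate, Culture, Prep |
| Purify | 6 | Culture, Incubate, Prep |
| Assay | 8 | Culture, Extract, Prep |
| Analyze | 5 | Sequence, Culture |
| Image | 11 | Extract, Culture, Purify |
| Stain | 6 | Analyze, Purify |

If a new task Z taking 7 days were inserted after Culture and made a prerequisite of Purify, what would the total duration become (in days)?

Originally the lab experiment takes 29 days.
With Z inserted, Purify now waits for max(Culture, Incubate, Prep, Z).
New critical path: Prep→Culture→Z→Purify→Image = 4+3+7+6+11 = 31 ⇒ 31 days.

31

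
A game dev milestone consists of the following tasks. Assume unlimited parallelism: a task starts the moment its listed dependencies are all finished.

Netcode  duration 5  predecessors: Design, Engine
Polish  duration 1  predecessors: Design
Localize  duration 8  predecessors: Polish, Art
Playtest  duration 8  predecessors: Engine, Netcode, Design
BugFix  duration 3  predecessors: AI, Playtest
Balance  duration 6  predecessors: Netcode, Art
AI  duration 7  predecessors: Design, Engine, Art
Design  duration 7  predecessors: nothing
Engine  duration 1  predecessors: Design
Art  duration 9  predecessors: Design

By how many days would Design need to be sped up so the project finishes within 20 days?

Current finish: 26 days; target: 20.
Design is on every critical path, so each day cut from Design cuts the finish by one (this holds down to a finish of 20).
Need 26 − 20 = 6 days off Design → Design becomes 1 day, finish becomes 20.

6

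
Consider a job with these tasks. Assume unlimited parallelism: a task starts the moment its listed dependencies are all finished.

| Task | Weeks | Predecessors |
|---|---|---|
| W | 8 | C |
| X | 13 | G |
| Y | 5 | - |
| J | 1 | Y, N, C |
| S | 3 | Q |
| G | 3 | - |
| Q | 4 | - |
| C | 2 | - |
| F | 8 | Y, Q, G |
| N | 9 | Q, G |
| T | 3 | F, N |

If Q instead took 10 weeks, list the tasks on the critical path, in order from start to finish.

Q, N, T

The binding path is Q→N→T = 4+9+3 = 16; finish at 16 weeks.
Q is on the critical path; changing it to 10 makes that path 22 weeks.
That remains the longest chain; total 22 weeks.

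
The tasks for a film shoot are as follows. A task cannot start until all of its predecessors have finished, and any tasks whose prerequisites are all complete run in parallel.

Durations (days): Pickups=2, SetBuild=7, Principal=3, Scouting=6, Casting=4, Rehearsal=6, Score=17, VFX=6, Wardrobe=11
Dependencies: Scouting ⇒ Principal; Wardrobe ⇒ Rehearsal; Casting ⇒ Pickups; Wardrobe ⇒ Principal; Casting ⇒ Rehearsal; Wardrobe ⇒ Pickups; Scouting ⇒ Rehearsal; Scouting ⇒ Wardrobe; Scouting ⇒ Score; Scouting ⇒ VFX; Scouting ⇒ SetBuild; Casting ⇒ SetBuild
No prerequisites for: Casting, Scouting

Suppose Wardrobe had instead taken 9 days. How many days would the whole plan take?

23

As given, the longest chain is Scouting→Wardrobe→Rehearsal = 6+11+6 = 23, so the finish is 23 days.
Since Wardrobe is critical, the -2 change carries straight to that chain (now 21 days).
New critical path: Scouting→Score = 6+17 = 23 ⇒ 23 days.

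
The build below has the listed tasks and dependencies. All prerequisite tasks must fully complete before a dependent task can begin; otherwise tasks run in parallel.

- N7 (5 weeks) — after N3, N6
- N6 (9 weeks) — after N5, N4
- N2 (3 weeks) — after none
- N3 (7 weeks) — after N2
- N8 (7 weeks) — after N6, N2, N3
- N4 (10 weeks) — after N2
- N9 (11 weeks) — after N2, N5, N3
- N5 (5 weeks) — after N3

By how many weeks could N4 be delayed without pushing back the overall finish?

2

N2→N3→N5→N6→N8 = 3+7+5+9+7 = 31 sets the makespan at 31 weeks.
N4 finishes as early as 13 and must finish by 15.
Float = 31 − 29 = 2.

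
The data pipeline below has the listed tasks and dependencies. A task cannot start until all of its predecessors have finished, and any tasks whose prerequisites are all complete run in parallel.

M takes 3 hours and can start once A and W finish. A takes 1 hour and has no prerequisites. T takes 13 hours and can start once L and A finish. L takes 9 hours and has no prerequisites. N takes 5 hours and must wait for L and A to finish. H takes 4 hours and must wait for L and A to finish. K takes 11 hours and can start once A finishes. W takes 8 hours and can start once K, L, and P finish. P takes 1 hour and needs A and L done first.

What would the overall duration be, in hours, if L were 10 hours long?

As given, the longest chain is A→K→W→M = 1+11+8+3 = 23, so the finish is 23 hours.
L is off the critical path — its longest chain is 22 hours, giving 1 of slack.
Now L→T = 10+13 = 23 is longest, so the finish becomes 23 hours.

23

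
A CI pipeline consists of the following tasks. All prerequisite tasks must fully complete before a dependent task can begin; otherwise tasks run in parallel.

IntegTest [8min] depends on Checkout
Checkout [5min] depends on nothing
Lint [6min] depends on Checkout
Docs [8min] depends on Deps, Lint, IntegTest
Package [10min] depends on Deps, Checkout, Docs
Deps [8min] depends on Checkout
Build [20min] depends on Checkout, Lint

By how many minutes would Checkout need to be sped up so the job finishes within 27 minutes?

4

Current finish: 31 minutes; target: 27.
Checkout is on every critical path, so each minute cut from Checkout cuts the finish by one (this holds down to a finish of 27).
Need 31 − 27 = 4 minutes off Checkout → Checkout becomes 1 minute, finish becomes 27.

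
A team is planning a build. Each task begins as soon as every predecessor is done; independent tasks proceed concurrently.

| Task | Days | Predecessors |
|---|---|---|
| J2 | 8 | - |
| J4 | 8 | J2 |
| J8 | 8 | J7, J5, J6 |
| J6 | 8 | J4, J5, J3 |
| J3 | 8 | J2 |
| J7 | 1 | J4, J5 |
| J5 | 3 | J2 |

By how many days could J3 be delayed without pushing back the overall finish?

0

J2→J3→J6→J8 = 8+8+8+8 = 32 sets the makespan at 32 days.
J3 finishes as early as 16 and must finish by 16.
Slack of J3 = 8 − 8 = 0 days.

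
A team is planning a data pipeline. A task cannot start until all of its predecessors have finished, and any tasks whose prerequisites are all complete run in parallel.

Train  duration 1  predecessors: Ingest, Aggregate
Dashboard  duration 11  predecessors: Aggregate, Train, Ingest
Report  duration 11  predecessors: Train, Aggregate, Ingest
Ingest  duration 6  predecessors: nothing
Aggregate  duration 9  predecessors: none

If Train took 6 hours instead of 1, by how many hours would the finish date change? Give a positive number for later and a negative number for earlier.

Actual critical path: Aggregate→Train→Report = 9+1+11 = 21 ⇒ 21 hours.
Train is on the critical path; changing it to 6 makes that path 26 hours.
The critical path is still Aggregate→Train→Report; finish is now 26 hours.
Change in finish: 26 − 21 = +5 hours.

5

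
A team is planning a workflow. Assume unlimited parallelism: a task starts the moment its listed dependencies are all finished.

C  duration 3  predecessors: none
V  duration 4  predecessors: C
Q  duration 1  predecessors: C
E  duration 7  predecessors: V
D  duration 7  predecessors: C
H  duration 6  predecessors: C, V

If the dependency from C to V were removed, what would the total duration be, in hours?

11

Original critical path: C→V→E = 3+4+7 = 14 ⇒ 14 hours.
Without C→V, V's earliest start moves from 3 to 0.
The longest chain is now V→E = 4+7 = 11, so the project takes 11 hours.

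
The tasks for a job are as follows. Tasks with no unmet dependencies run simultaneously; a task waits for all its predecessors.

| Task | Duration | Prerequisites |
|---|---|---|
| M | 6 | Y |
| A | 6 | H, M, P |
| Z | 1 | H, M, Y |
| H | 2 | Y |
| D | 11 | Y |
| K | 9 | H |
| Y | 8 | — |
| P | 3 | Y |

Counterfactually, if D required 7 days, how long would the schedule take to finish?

Critical path before the change: Y→M→A = 8+6+6 = 20 giving 20 days.
The longest path through D is only 19 days, so D has float 1.
That remains the longest chain; total 20 days.

20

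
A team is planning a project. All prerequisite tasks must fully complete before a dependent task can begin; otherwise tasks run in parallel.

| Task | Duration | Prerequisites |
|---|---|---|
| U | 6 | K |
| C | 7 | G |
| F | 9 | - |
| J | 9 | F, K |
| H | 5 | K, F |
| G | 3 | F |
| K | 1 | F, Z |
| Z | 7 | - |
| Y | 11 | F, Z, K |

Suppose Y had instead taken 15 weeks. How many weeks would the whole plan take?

25

The binding path is F→K→Y = 9+1+11 = 21; finish at 21 weeks.
Y lies on that path, so at 15 weeks the path becomes 25 weeks.
No other chain overtakes it, so the finish is 25 weeks.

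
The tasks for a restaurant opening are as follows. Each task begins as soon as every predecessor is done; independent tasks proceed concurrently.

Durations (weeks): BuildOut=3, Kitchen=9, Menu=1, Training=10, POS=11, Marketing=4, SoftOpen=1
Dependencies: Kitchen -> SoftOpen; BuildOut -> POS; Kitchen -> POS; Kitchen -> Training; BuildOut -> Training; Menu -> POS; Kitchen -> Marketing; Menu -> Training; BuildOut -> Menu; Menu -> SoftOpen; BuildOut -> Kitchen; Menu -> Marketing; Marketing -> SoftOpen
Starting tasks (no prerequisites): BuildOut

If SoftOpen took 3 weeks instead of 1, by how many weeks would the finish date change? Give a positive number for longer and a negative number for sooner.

As given, the longest chain is BuildOut→Kitchen→POS = 3+9+11 = 23, so the finish is 23 weeks.
SoftOpen is off the critical path — its longest chain is 17 weeks, giving 6 of slack.
The critical path is still BuildOut→Kitchen→POS; finish is now 23 weeks.
Change in finish: 23 − 23 = +0 weeks.

0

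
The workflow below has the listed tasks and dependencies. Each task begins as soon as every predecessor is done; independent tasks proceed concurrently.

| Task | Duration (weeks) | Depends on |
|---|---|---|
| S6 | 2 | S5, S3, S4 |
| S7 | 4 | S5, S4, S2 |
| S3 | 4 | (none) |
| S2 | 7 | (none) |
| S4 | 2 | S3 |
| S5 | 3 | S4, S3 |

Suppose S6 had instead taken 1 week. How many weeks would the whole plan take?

Baseline: S3→S4→S5→S7 = 4+2+3+4 = 13 → 13 weeks.
The longest path through S6 is only 11 weeks, so S6 has float 2.
No other chain overtakes it, so the finish is 13 weeks.

13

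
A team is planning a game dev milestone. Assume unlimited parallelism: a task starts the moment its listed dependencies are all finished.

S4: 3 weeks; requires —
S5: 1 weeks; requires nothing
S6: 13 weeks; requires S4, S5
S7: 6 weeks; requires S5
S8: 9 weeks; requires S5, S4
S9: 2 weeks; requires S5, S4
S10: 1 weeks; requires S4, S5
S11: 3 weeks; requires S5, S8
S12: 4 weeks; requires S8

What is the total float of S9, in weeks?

11

The longest chain is S4→S6 = 3+13 = 16; overall finish 16 weeks.
The longest chain containing S9 totals 5 weeks.
Float = 16 − 5 = 11.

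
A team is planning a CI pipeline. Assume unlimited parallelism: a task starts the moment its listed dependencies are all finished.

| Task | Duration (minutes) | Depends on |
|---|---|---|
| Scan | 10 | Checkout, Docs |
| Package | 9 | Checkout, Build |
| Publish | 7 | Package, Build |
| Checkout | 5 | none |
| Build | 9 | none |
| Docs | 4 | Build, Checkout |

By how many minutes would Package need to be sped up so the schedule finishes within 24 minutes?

1

Current finish: 25 minutes; target: 24.
Package is on every critical path, so each minute cut from Package cuts the finish by one (this holds down to a finish of 23).
Need 25 − 24 = 1 minute off Package → Package becomes 8 minutes, finish becomes 24.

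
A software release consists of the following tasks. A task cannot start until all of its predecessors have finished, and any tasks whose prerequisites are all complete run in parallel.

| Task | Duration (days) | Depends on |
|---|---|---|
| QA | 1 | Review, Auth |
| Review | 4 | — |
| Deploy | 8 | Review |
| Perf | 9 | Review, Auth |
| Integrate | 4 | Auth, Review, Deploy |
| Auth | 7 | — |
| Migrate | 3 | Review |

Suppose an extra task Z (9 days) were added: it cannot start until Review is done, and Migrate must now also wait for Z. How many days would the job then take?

Originally the job takes 16 days.
With Z inserted, Migrate now waits for max(Review, Z).
New critical path: Auth→Perf = 7+9 = 16 ⇒ 16 days.

16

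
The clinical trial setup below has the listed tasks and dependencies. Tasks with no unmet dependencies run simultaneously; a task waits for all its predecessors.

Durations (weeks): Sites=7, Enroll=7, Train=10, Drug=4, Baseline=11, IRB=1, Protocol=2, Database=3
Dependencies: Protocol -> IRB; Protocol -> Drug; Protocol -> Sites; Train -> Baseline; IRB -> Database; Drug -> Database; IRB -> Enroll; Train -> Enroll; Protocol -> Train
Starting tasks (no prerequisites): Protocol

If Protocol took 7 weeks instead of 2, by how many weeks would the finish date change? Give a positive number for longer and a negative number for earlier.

5

Baseline: Protocol→Train→Baseline = 2+10+11 = 23 → 23 weeks.
Since Protocol is critical, the +5 change carries straight to that chain (now 28 weeks).
The critical path is still Protocol→Train→Baseline; finish is now 28 weeks.
Change in finish: 28 − 23 = +5 weeks.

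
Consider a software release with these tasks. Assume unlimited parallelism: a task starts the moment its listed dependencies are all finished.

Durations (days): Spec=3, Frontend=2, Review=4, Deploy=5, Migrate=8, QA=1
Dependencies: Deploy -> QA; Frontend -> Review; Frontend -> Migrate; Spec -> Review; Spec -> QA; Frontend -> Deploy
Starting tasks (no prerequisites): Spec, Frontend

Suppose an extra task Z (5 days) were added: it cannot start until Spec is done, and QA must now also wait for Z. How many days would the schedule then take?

10

Originally the schedule takes 10 days.
With Z inserted, QA now waits for max(Spec, Deploy, Z).
New critical path: Frontend→Migrate = 2+8 = 10 ⇒ 10 days.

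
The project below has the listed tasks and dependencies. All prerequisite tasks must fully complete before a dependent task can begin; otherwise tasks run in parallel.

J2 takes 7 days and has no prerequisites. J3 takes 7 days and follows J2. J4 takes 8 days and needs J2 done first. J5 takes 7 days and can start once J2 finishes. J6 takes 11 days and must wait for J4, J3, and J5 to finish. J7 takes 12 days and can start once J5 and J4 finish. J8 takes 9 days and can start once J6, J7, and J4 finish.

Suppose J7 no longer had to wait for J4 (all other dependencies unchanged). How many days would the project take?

35

Original critical path: J2→J4→J7→J8 = 7+8+12+9 = 36 ⇒ 36 days.
Without J4→J7, J7's earliest start moves from 15 to 14.
The longest chain is now J2→J4→J6→J8 = 7+8+11+9 = 35, so the project takes 35 days.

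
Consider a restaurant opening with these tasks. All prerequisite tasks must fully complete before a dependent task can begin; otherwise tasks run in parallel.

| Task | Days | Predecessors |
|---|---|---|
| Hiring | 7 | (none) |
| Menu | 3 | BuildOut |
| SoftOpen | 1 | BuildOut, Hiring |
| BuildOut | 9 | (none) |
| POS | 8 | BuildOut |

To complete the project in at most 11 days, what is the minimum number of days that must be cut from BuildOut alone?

6

Current finish: 17 days; target: 11.
BuildOut is on every critical path, so each day cut from BuildOut cuts the finish by one (this holds down to a finish of 9).
Need 17 − 11 = 6 days off BuildOut → BuildOut becomes 3 days, finish becomes 11.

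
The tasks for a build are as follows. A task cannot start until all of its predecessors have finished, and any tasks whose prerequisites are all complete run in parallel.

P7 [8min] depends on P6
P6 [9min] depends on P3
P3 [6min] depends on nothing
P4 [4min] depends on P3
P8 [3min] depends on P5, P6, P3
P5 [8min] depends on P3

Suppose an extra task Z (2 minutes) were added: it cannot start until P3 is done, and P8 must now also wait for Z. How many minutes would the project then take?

23

Originally the project takes 23 minutes.
With Z inserted, P8 now waits for max(P5, P6, P3, Z).
New critical path: P3→P6→P7 = 6+9+8 = 23 ⇒ 23 minutes.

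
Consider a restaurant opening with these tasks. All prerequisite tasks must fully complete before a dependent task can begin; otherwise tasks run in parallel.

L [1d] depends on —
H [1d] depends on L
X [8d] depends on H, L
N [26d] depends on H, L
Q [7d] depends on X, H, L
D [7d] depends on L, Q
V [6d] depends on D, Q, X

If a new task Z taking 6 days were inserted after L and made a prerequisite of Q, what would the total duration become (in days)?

Originally the schedule takes 30 days.
With Z inserted, Q now waits for max(X, H, L, Z).
New critical path: L→H→X→Q→D→V = 1+1+8+7+7+6 = 30 ⇒ 30 days.

30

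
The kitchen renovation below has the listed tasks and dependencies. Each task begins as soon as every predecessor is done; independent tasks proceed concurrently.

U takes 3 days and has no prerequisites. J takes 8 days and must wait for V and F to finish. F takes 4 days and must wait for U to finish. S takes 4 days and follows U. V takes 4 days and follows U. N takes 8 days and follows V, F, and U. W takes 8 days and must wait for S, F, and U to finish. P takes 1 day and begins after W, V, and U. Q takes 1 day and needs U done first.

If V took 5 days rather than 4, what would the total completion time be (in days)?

Actual critical path: U→F→W→P = 3+4+8+1 = 16 ⇒ 16 days.
V is off the critical path — its longest chain is 15 days, giving 1 of slack.
The critical path is still U→F→W→P; finish is now 16 days.

16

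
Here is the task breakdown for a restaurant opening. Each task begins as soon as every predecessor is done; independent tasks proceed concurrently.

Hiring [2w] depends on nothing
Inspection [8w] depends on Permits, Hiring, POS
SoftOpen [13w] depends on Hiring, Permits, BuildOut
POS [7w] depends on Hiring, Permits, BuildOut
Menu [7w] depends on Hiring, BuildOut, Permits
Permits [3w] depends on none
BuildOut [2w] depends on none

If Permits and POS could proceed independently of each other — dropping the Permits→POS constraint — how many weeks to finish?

Original critical path: Permits→POS→Inspection = 3+7+8 = 18 ⇒ 18 weeks.
Without Permits→POS, POS's earliest start moves from 3 to 2.
After: BuildOut→POS→Inspection = 2+7+8 = 17 → 17 weeks.

17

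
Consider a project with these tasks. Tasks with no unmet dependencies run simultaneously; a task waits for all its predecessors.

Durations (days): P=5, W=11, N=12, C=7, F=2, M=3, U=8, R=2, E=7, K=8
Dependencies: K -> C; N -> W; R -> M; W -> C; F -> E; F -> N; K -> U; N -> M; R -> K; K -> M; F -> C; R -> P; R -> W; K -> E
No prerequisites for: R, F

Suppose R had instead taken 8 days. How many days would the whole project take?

Baseline: F→N→W→C = 2+12+11+7 = 32 → 32 days.
R has 12 days of float (longest path through it is 20).
No other chain overtakes it, so the finish is 32 days.

32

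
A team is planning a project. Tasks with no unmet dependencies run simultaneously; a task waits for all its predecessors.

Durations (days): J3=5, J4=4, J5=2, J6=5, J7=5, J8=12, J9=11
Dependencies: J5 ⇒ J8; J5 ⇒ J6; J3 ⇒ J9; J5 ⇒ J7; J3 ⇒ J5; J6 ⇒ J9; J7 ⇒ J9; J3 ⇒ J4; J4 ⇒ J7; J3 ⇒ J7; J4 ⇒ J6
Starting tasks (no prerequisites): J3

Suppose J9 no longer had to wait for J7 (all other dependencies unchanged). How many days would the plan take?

With the dependency in place, J3→J4→J6→J9 = 5+4+5+11 = 25 sets the finish at 25 days.
Dropping J7→J9 doesn't change J9's earliest start (14); another predecessor still binds.
New critical path: J3→J4→J6→J9 = 5+4+5+11 = 25 ⇒ 25 days.

25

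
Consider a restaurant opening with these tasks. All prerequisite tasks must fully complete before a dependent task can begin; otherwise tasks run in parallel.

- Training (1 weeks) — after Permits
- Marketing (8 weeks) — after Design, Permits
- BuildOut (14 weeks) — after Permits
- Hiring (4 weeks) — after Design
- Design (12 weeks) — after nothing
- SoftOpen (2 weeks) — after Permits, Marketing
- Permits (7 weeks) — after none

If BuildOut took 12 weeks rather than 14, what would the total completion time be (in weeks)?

22

Critical path before the change: Design→Marketing→SoftOpen = 12+8+2 = 22 giving 22 weeks.
The longest path through BuildOut is only 21 weeks, so BuildOut has float 1.
The critical path is still Design→Marketing→SoftOpen; finish is now 22 weeks.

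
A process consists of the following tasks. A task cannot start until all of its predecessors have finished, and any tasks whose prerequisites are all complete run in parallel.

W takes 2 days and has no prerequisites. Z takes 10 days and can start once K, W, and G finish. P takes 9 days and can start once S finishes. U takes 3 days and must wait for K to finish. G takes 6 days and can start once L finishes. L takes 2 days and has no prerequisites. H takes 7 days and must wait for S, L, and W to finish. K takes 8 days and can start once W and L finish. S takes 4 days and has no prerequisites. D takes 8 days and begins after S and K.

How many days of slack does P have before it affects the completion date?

The longest chain is W→K→Z = 2+8+10 = 20; overall finish 20 days.
P finishes as early as 13 and must finish by 20.
Slack of P = 11 − 4 = 7 days.

7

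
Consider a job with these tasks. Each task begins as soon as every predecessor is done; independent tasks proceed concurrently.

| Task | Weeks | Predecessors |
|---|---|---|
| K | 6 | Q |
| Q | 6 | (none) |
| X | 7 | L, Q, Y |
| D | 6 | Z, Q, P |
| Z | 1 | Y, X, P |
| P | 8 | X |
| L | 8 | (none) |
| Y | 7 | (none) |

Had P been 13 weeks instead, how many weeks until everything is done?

35

As given, the longest chain is L→X→P→Z→D = 8+7+8+1+6 = 30, so the finish is 30 weeks.
Since P is critical, the +5 change carries straight to that chain (now 35 weeks).
No other chain overtakes it, so the finish is 35 weeks.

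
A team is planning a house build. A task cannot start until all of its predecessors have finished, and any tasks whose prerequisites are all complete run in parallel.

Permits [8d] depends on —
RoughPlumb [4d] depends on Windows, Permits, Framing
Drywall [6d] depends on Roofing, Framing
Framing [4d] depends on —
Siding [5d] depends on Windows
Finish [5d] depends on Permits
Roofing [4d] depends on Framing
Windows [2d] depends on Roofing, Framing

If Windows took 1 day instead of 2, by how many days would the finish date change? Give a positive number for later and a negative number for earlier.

-1

As given, the longest chain is Framing→Roofing→Windows→Siding = 4+4+2+5 = 15, so the finish is 15 days.
Windows lies on that path, so at 1 day the path becomes 14 days.
No other chain overtakes it, so the finish is 14 days.
Change in finish: 14 − 15 = -1 days.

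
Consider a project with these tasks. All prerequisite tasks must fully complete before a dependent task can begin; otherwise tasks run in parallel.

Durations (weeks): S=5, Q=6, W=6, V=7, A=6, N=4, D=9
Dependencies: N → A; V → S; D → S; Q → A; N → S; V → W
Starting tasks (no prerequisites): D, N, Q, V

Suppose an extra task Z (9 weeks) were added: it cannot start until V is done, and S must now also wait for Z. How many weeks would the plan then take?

21

Originally the plan takes 14 weeks.
With Z inserted, S now waits for max(N, V, D, Z).
New critical path: V→Z→S = 7+9+5 = 21 ⇒ 21 weeks.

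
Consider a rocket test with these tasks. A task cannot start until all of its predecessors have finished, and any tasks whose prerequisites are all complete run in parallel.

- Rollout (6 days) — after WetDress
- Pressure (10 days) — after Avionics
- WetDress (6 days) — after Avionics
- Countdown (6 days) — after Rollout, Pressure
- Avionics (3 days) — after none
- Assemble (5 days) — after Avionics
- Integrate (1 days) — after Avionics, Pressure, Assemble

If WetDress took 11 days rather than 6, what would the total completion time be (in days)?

Critical path before the change: Avionics→WetDress→Rollout→Countdown = 3+6+6+6 = 21 giving 21 days.
Since WetDress is critical, the +5 change carries straight to that chain (now 26 days).
That remains the longest chain; total 26 days.

26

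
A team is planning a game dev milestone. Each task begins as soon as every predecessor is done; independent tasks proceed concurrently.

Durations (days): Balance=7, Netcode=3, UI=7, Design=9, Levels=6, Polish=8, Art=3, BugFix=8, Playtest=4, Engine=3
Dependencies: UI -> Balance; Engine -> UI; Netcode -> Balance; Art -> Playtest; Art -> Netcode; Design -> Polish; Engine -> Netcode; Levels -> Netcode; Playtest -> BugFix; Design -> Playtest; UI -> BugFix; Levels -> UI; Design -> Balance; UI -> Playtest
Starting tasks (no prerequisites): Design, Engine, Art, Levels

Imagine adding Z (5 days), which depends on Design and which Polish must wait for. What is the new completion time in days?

25

Originally the game dev milestone takes 25 days.
With Z inserted, Polish now waits for max(Design, Z).
New critical path: Levels→UI→Playtest→BugFix = 6+7+4+8 = 25 ⇒ 25 days.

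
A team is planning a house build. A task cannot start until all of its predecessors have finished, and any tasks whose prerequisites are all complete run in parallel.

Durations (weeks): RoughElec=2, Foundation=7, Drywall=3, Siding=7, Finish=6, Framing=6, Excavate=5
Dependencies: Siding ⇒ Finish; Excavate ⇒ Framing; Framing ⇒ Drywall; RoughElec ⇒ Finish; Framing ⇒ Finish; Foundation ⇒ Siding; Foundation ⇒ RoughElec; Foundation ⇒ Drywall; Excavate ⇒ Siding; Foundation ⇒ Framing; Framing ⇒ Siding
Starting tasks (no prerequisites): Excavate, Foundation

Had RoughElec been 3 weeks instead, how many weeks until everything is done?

26

The binding path is Foundation→Framing→Siding→Finish = 7+6+7+6 = 26; finish at 26 weeks.
The longest path through RoughElec is only 15 weeks, so RoughElec has float 11.
The critical path is still Foundation→Framing→Siding→Finish; finish is now 26 weeks.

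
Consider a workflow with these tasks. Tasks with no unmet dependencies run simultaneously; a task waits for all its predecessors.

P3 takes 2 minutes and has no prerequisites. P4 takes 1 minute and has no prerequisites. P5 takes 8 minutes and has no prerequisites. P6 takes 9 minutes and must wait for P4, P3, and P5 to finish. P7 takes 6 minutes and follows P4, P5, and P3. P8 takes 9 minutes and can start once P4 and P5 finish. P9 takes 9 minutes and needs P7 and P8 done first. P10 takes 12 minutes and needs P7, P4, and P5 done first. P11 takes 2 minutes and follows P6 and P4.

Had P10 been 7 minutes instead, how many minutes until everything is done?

26

Baseline: P5→P7→P10 = 8+6+12 = 26 → 26 minutes.
P10 lies on that path, so at 7 minutes the path becomes 21 minutes.
The binding chain switches to P5→P8→P9 = 8+9+9 = 26; finish 26 minutes.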